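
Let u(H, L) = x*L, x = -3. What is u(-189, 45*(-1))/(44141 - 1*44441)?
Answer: -9/20 ≈ -0.45000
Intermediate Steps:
u(H, L) = -3*L
u(-189, 45*(-1))/(44141 - 1*44441) = (-135*(-1))/(44141 - 1*44441) = (-3*(-45))/(44141 - 44441) = 135/(-300) = 135*(-1/300) = -9/20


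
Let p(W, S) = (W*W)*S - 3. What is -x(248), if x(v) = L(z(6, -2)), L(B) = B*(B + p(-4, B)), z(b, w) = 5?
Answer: -410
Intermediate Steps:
p(W, S) = -3 + S*W² (p(W, S) = W²*S - 3 = S*W² - 3 = -3 + S*W²)
L(B) = B*(-3 + 17*B) (L(B) = B*(B + (-3 + B*(-4)²)) = B*(B + (-3 + B*16)) = B*(B + (-3 + 16*B)) = B*(-3 + 17*B))
x(v) = 410 (x(v) = 5*(-3 + 17*5) = 5*(-3 + 85) = 5*82 = 410)
-x(248) = -1*410 = -410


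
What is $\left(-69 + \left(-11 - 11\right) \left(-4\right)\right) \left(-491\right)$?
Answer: $-9329$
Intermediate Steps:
$\left(-69 + \left(-11 - 11\right) \left(-4\right)\right) \left(-491\right) = \left(-69 - -88\right) \left(-491\right) = \left(-69 + 88\right) \left(-491\right) = 19 \left(-491\right) = -9329$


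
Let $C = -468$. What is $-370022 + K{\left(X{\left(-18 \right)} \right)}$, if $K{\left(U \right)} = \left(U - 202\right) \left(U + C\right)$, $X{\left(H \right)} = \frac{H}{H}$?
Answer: $-276155$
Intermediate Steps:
$X{\left(H \right)} = 1$
$K{\left(U \right)} = \left(-468 + U\right) \left(-202 + U\right)$ ($K{\left(U \right)} = \left(U - 202\right) \left(U - 468\right) = \left(-202 + U\right) \left(-468 + U\right) = \left(-468 + U\right) \left(-202 + U\right)$)
$-370022 + K{\left(X{\left(-18 \right)} \right)} = -370022 + \left(94536 + 1^{2} - 670\right) = -370022 + \left(94536 + 1 - 670\right) = -370022 + 93867 = -276155$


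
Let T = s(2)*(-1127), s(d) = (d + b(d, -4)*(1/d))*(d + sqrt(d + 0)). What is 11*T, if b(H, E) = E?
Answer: 0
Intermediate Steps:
s(d) = (d + sqrt(d))*(d - 4/d) (s(d) = (d - 4/d)*(d + sqrt(d + 0)) = (d - 4/d)*(d + sqrt(d)) = (d + sqrt(d))*(d - 4/d))
T = 0 (T = (-4 + 2**2 + 2**(3/2) - 2*sqrt(2))*(-1127) = (-4 + 4 + 2*sqrt(2) - 2*sqrt(2))*(-1127) = 0*(-1127) = 0)
11*T = 11*0 = 0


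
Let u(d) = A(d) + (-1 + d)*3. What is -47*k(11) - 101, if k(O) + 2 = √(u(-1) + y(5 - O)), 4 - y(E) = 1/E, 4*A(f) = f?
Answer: -7 - 235*I*√3/6 ≈ -7.0 - 67.839*I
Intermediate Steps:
A(f) = f/4
y(E) = 4 - 1/E
u(d) = -3 + 13*d/4 (u(d) = d/4 + (-1 + d)*3 = d/4 + (-3 + 3*d) = -3 + 13*d/4)
k(O) = -2 + √(-9/4 - 1/(5 - O)) (k(O) = -2 + √((-3 + (13/4)*(-1)) + (4 - 1/(5 - O))) = -2 + √((-3 - 13/4) + (4 - 1/(5 - O))) = -2 + √(-25/4 + (4 - 1/(5 - O))) = -2 + √(-9/4 - 1/(5 - O)))
-47*k(11) - 101 = -47*(-2 + √((-49 + 9*11)/(5 - 1*11))/2) - 101 = -47*(-2 + √((-49 + 99)/(5 - 11))/2) - 101 = -47*(-2 + √(50/(-6))/2) - 101 = -47*(-2 + √(-⅙*50)/2) - 101 = -47*(-2 + √(-25/3)/2) - 101 = -47*(-2 + (5*I*√3/3)/2) - 101 = -47*(-2 + 5*I*√3/6) - 101 = (94 - 235*I*√3/6) - 101 = -7 - 235*I*√3/6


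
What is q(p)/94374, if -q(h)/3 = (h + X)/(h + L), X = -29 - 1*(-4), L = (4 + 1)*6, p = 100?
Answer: -5/272636 ≈ -1.8339e-5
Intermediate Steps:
L = 30 (L = 5*6 = 30)
X = -25 (X = -29 + 4 = -25)
q(h) = -3*(-25 + h)/(30 + h) (q(h) = -3*(h - 25)/(h + 30) = -3*(-25 + h)/(30 + h))
q(p)/94374 = (3*(25 - 1*100)/(30 + 100))/94374 = (3*(25 - 100)/130)*(1/94374) = (3*(1/130)*(-75))*(1/94374) = -45/26*1/94374 = -5/272636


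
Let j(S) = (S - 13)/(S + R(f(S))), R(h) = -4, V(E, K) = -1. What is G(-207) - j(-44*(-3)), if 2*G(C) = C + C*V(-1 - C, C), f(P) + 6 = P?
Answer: -119/128 ≈ -0.92969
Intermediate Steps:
f(P) = -6 + P
G(C) = 0 (G(C) = (C + C*(-1))/2 = (C - C)/2 = (½)*0 = 0)
j(S) = (-13 + S)/(-4 + S) (j(S) = (S - 13)/(S - 4) = (-13 + S)/(-4 + S))
G(-207) - j(-44*(-3)) = 0 - (-13 - 44*(-3))/(-4 - 44*(-3)) = 0 - (-13 + 132)/(-4 + 132) = 0 - 119/128 = -119/128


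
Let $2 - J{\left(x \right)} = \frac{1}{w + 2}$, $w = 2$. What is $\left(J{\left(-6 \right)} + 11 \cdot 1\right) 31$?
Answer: $\frac{1581}{4} \approx 395.25$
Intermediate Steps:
$J{\left(x \right)} = \frac{7}{4}$ ($J{\left(x \right)} = 2 - \frac{1}{2 + 2} = 2 - \frac{1}{4} = \frac{7}{4}$)
$\left(J{\left(-6 \right)} + 11 \cdot 1\right) 31 = \left(\frac{7}{4} + 11 \cdot 1\right) 31 = \left(\frac{7}{4} + 11\right) 31 = \frac{51}{4} \cdot 31 = \frac{1581}{4}$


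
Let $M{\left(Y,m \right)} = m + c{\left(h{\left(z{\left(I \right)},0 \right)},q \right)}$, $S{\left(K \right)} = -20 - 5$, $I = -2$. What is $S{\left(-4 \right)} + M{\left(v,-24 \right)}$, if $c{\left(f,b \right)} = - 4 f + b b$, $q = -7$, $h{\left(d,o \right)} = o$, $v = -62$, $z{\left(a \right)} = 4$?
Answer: $0$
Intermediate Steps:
$S{\left(K \right)} = -25$
$c{\left(f,b \right)} = b^{2} - 4 f$ ($c{\left(f,b \right)} = - 4 f + b^{2} = b^{2} - 4 f$)
$M{\left(Y,m \right)} = 49 + m$ ($M{\left(Y,m \right)} = m + \left(\left(-7\right)^{2} - 0\right) = m + \left(49 + 0\right) = m + 49 = 49 + m$)
$S{\left(-4 \right)} + M{\left(v,-24 \right)} = -25 + \left(49 - 24\right) = -25 + 25 = 0$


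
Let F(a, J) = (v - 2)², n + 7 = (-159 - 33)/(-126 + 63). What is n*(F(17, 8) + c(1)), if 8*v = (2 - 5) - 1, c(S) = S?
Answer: -2407/84 ≈ -28.655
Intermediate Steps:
v = -½ (v = ((2 - 5) - 1)/8 = (-3 - 1)/8 = (⅛)*(-4) = -½ ≈ -0.50000)
n = -83/21 (n = -7 + (-159 - 33)/(-126 + 63) = -7 - 192/(-63) = -7 - 192*(-1/63) = -7 + 64/21 = -83/21 ≈ -3.9524)
F(a, J) = 25/4 (F(a, J) = (-½ - 2)² = (-5/2)² = 25/4)
n*(F(17, 8) + c(1)) = -83*(25/4 + 1)/21 = -83/21*29/4 = -2407/84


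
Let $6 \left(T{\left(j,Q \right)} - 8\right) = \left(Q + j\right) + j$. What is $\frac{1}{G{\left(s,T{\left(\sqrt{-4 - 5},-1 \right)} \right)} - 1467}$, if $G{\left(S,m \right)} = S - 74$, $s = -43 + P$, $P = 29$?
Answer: $- \frac{1}{1555} \approx -0.00064309$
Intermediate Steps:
$T{\left(j,Q \right)} = 8 + \frac{j}{3} + \frac{Q}{6}$ ($T{\left(j,Q \right)} = 8 + \frac{\left(Q + j\right) + j}{6} = 8 + \frac{Q + 2 j}{6} = 8 + \left(\frac{j}{3} + \frac{Q}{6}\right) = 8 + \frac{j}{3} + \frac{Q}{6}$)
$s = -14$ ($s = -43 + 29 = -14$)
$G{\left(S,m \right)} = -74 + S$
$\frac{1}{G{\left(s,T{\left(\sqrt{-4 - 5},-1 \right)} \right)} - 1467} = \frac{1}{\left(-74 - 14\right) - 1467} = \frac{1}{-88 - 1467} = \frac{1}{-1555} = - \frac{1}{1555}$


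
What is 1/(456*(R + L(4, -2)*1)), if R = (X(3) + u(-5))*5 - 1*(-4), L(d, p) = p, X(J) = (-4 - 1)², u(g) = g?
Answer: 1/46512 ≈ 2.1500e-5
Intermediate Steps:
X(J) = 25 (X(J) = (-5)² = 25)
R = 104 (R = (25 - 5)*5 - 1*(-4) = 20*5 + 4 = 100 + 4 = 104)
1/(456*(R + L(4, -2)*1)) = 1/(456*(104 - 2*1)) = 1/(456*(104 - 2)) = 1/(456*102) = 1/46512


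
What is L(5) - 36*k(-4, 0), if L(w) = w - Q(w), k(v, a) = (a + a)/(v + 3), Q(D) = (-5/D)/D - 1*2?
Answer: 36/5 ≈ 7.2000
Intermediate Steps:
Q(D) = -2 - 5/D**2 (Q(D) = -5/D**2 - 2 = -2 - 5/D**2)
k(v, a) = 2*a/(3 + v) (k(v, a) = (2*a)/(3 + v) = 2*a/(3 + v))
L(w) = 2 + w + 5/w**2 (L(w) = w - (-2 - 5/w**2) = w + (2 + 5/w**2) = 2 + w + 5/w**2)
L(5) - 36*k(-4, 0) = (2 + 5 + 5/5**2) - 72*0/(3 - 4) = (2 + 5 + 5*(1/25)) - 72*0/(-1) = (2 + 5 + 1/5) - 72*0*(-1) = 36/5 - 36*0 = 36/5 + 0 = 36/5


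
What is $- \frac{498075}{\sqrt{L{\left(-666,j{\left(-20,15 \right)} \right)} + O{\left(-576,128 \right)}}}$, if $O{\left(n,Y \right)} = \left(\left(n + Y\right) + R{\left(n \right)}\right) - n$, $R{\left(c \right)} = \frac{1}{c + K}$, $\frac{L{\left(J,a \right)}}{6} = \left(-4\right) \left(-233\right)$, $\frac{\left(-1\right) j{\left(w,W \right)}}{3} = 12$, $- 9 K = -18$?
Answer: $- \frac{498075 \sqrt{1884602146}}{3283279} \approx -6585.6$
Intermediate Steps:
$K = 2$ ($K = \left(- \frac{1}{9}\right) \left(-18\right) = 2$)
$j{\left(w,W \right)} = -36$ ($j{\left(w,W \right)} = \left(-3\right) 12 = -36$)
$L{\left(J,a \right)} = 5592$ ($L{\left(J,a \right)} = 6 \left(\left(-4\right) \left(-233\right)\right) = 6 \cdot 932 = 5592$)
$R{\left(c \right)} = \frac{1}{2 + c}$ ($R{\left(c \right)} = \frac{1}{c + 2} = \frac{1}{2 + c}$)
$O{\left(n,Y \right)} = Y + \frac{1}{2 + n}$ ($O{\left(n,Y \right)} = \left(\left(n + Y\right) + \frac{1}{2 + n}\right) - n = \left(\left(Y + n\right) + \frac{1}{2 + n}\right) - n = \left(Y + n + \frac{1}{2 + n}\right) - n = Y + \frac{1}{2 + n}$)
$- \frac{498075}{\sqrt{L{\left(-666,j{\left(-20,15 \right)} \right)} + O{\left(-576,128 \right)}}} = - \frac{498075}{\sqrt{5592 + \frac{1 + 128 \left(2 - 576\right)}{2 - 576}}} = - \frac{498075}{\sqrt{5592 + \frac{1 + 128 \left(-574\right)}{-574}}} = - \frac{498075}{\sqrt{5592 - \frac{1 - 73472}{574}}} = - \frac{498075}{\sqrt{5592 - - \frac{73471}{574}}} = - \frac{498075}{\sqrt{5592 + \frac{73471}{574}}} = - \frac{498075}{\sqrt{\frac{3283279}{574}}} = - \frac{498075}{\frac{1}{574} \sqrt{1884602146}} = - 498075 \frac{\sqrt{1884602146}}{3283279} = - \frac{498075 \sqrt{1884602146}}{3283279}$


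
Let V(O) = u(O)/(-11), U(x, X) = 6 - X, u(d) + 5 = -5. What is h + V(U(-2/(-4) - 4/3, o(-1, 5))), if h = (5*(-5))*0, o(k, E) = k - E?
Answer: 10/11 ≈ 0.90909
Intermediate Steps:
u(d) = -10 (u(d) = -5 - 5 = -10)
h = 0 (h = -25*0 = 0)
V(O) = 10/11 (V(O) = -10/(-11) = -10*(-1/11) = 10/11)
h + V(U(-2/(-4) - 4/3, o(-1, 5))) = 0 + 10/11 = 10/11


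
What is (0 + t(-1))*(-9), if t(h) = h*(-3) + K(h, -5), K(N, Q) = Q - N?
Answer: 9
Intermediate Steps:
t(h) = -5 - 4*h (t(h) = h*(-3) + (-5 - h) = -3*h + (-5 - h) = -5 - 4*h)
(0 + t(-1))*(-9) = (0 + (-5 - 4*(-1)))*(-9) = (0 + (-5 + 4))*(-9) = (0 - 1)*(-9) = -1*(-9) = 9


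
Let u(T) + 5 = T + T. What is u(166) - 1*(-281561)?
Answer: 281888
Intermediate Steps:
u(T) = -5 + 2*T (u(T) = -5 + (T + T) = -5 + 2*T)
u(166) - 1*(-281561) = (-5 + 2*166) - 1*(-281561) = (-5 + 332) + 281561 = 327 + 281561 = 281888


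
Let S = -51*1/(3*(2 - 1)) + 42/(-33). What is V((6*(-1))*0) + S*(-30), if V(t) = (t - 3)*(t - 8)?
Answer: 6294/11 ≈ 572.18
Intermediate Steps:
V(t) = (-8 + t)*(-3 + t) (V(t) = (-3 + t)*(-8 + t) = (-8 + t)*(-3 + t))
S = -201/11 (S = -51/(1*3) + 42*(-1/33) = -51/3 - 14/11 = -51*1/3 - 14/11 = -17 - 14/11 = -201/11 ≈ -18.273)
V((6*(-1))*0) + S*(-30) = (24 + ((6*(-1))*0)**2 - 11*6*(-1)*0) - 201/11*(-30) = (24 + (-6*0)**2 - (-66)*0) + 6030/11 = (24 + 0**2 - 11*0) + 6030/11 = (24 + 0 + 0) + 6030/11 = 24 + 6030/11 = 6294/11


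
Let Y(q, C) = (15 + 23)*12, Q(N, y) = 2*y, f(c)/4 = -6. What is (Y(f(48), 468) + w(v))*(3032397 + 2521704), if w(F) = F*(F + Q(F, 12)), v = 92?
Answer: 61806035928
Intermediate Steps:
f(c) = -24 (f(c) = 4*(-6) = -24)
Y(q, C) = 456 (Y(q, C) = 38*12 = 456)
w(F) = F*(24 + F) (w(F) = F*(F + 2*12) = F*(F + 24) = F*(24 + F))
(Y(f(48), 468) + w(v))*(3032397 + 2521704) = (456 + 92*(24 + 92))*(3032397 + 2521704) = (456 + 92*116)*5554101 = (456 + 10672)*5554101 = 11128*5554101 = 61806035928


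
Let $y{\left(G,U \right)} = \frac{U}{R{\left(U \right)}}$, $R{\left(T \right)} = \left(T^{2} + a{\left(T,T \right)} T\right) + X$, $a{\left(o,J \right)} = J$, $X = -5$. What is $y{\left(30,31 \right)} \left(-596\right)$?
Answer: $- \frac{18476}{1917} \approx -9.638$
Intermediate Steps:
$R{\left(T \right)} = -5 + 2 T^{2}$ ($R{\left(T \right)} = \left(T^{2} + T T\right) - 5 = \left(T^{2} + T^{2}\right) - 5 = 2 T^{2} - 5 = -5 + 2 T^{2}$)
$y{\left(G,U \right)} = \frac{U}{-5 + 2 U^{2}}$
$y{\left(30,31 \right)} \left(-596\right) = \frac{31}{-5 + 2 \cdot 31^{2}} \left(-596\right) = \frac{31}{-5 + 2 \cdot 961} \left(-596\right) = \frac{31}{-5 + 1922} \left(-596\right) = \frac{31}{1917} \left(-596\right) = - \frac{18476}{1917}$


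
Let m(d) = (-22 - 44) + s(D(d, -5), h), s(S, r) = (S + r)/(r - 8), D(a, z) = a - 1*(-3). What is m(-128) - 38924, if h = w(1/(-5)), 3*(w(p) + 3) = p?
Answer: -6470419/166 ≈ -38978.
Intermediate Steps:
w(p) = -3 + p/3
D(a, z) = 3 + a (D(a, z) = a + 3 = 3 + a)
h = -46/15 (h = -3 + (1/(-5))/3 = -3 + (1*(-1/5))/3 = -3 + (1/3)*(-1/5) = -3 - 1/15 = -46/15 ≈ -3.0667)
s(S, r) = (S + r)/(-8 + r)
m(d) = -10955/166 - 15*d/166 (m(d) = (-22 - 44) + ((3 + d) - 46/15)/(-8 - 46/15) = -66 + (-1/15 + d)/(-166/15) = -66 - 15*(-1/15 + d)/166 = -66 + (1/166 - 15*d/166) = -10955/166 - 15*d/166)
m(-128) - 38924 = (-10955/166 - 15/166*(-128)) - 38924 = (-10955/166 + 960/83) - 38924 = -9035/166 - 38924 = -6470419/166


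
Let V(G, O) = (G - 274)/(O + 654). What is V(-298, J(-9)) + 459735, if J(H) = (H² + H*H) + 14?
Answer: 190789739/415 ≈ 4.5973e+5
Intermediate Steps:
J(H) = 14 + 2*H² (J(H) = (H² + H²) + 14 = 2*H² + 14 = 14 + 2*H²)
V(G, O) = (-274 + G)/(654 + O)
V(-298, J(-9)) + 459735 = (-274 - 298)/(654 + (14 + 2*(-9)²)) + 459735 = -572/(654 + (14 + 2*81)) + 459735 = -572/(654 + (14 + 162)) + 459735 = -572/(654 + 176) + 459735 = -572/830 + 459735 = (1/830)*(-572) + 459735 = -286/415 + 459735 = 190789739/415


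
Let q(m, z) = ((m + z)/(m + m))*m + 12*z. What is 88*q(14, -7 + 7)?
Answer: 616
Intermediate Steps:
q(m, z) = m/2 + 25*z/2 (q(m, z) = ((m + z)/((2*m)))*m + 12*z = ((m + z)*(1/(2*m)))*m + 12*z = ((m + z)/(2*m))*m + 12*z = (m/2 + z/2) + 12*z = m/2 + 25*z/2)
88*q(14, -7 + 7) = 88*((½)*14 + 25*(-7 + 7)/2) = 88*(7 + (25/2)*0) = 88*(7 + 0) = 88*7 = 616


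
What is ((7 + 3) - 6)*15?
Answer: 60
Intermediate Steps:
((7 + 3) - 6)*15 = (10 - 6)*15 = 4*15 = 60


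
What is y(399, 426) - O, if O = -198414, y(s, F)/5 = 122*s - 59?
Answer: 441509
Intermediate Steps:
y(s, F) = -295 + 610*s (y(s, F) = 5*(122*s - 59) = 5*(-59 + 122*s) = -295 + 610*s)
y(399, 426) - O = (-295 + 610*399) - 1*(-198414) = (-295 + 243390) + 198414 = 243095 + 198414 = 441509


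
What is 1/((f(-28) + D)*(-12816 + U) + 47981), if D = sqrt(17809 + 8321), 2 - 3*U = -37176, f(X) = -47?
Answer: -610899/678678311 - 3810*sqrt(26130)/678678311 ≈ -0.0018076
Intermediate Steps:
U = 37178/3 (U = 2/3 - 1/3*(-37176) = 2/3 + 12392 = 37178/3 ≈ 12393.)
D = sqrt(26130) ≈ 161.65
1/((f(-28) + D)*(-12816 + U) + 47981) = 1/((-47 + sqrt(26130))*(-12816 + 37178/3) + 47981) = 1/((-47 + sqrt(26130))*(-1270/3) + 47981) = 1/((59690/3 - 1270*sqrt(26130)/3) + 47981) = 1/(203633/3 - 1270*sqrt(26130)/3)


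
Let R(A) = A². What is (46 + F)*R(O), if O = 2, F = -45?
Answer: 4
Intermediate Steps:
(46 + F)*R(O) = (46 - 45)*2² = 1*4 = 4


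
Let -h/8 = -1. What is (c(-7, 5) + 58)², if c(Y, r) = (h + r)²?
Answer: 51529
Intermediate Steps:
h = 8 (h = -8*(-1) = 8)
c(Y, r) = (8 + r)²
(c(-7, 5) + 58)² = ((8 + 5)² + 58)² = (13² + 58)² = (169 + 58)² = 227² = 51529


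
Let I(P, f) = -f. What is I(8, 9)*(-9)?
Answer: 81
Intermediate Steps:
I(8, 9)*(-9) = -1*9*(-9) = -9*(-9) = 81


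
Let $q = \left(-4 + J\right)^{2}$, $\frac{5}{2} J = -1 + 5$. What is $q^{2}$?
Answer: $\frac{20736}{625} \approx 33.178$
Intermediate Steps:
$J = \frac{8}{5}$ ($J = \frac{2 \left(-1 + 5\right)}{5} = \frac{2}{5} \cdot 4 = \frac{8}{5} \approx 1.6$)
$q = \frac{144}{25}$ ($q = \left(-4 + \frac{8}{5}\right)^{2} = \left(- \frac{12}{5}\right)^{2} = \frac{144}{25} \approx 5.76$)
$q^{2} = \left(\frac{144}{25}\right)^{2} = \frac{20736}{625}$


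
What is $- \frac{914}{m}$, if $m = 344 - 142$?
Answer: $- \frac{457}{101} \approx -4.5247$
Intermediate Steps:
$m = 202$
$- \frac{914}{m} = - \frac{914}{202} = \left(-914\right) \frac{1}{202} = - \frac{457}{101}$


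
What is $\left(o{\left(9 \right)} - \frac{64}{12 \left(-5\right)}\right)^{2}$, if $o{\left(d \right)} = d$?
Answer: $\frac{22801}{225} \approx 101.34$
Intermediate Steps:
$\left(o{\left(9 \right)} - \frac{64}{12 \left(-5\right)}\right)^{2} = \left(9 - \frac{64}{12 \left(-5\right)}\right)^{2} = \left(9 - \frac{64}{-60}\right)^{2} = \left(9 - - \frac{16}{15}\right)^{2} = \left(9 + \frac{16}{15}\right)^{2} = \left(\frac{151}{15}\right)^{2} = \frac{22801}{225}$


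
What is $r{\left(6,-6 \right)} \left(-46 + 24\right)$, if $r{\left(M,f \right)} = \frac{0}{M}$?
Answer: $0$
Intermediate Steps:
$r{\left(M,f \right)} = 0$
$r{\left(6,-6 \right)} \left(-46 + 24\right) = 0 \left(-46 + 24\right) = 0 \left(-22\right) = 0$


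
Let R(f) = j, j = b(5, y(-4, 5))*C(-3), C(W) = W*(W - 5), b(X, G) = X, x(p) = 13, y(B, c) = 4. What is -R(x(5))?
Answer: -120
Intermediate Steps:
C(W) = W*(-5 + W)
j = 120 (j = 5*(-3*(-5 - 3)) = 5*(-3*(-8)) = 5*24 = 120)
R(f) = 120
-R(x(5)) = -1*120 = -120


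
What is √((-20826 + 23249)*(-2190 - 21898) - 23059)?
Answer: 9*I*√720843 ≈ 7641.2*I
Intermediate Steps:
√((-20826 + 23249)*(-2190 - 21898) - 23059) = √(2423*(-24088) - 23059) = √(-58365224 - 23059) = √(-58388283) = 9*I*√720843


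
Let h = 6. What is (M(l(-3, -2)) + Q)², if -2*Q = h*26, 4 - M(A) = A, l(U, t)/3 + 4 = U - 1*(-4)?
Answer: 4225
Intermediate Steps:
l(U, t) = 3*U (l(U, t) = -12 + 3*(U - 1*(-4)) = -12 + 3*(U + 4) = -12 + 3*(4 + U) = -12 + (12 + 3*U) = 3*U)
M(A) = 4 - A
Q = -78 (Q = -3*26 = -½*156 = -78)
(M(l(-3, -2)) + Q)² = ((4 - 3*(-3)) - 78)² = ((4 - 1*(-9)) - 78)² = ((4 + 9) - 78)² = (13 - 78)² = (-65)² = 4225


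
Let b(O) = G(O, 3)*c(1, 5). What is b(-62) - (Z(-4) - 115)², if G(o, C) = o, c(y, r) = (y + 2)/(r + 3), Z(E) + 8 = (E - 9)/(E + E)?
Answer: -944329/64 ≈ -14755.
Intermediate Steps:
Z(E) = -8 + (-9 + E)/(2*E) (Z(E) = -8 + (E - 9)/(E + E) = -8 + (-9 + E)/((2*E)) = -8 + (-9 + E)*(1/(2*E)) = -8 + (-9 + E)/(2*E))
c(y, r) = (2 + y)/(3 + r)
b(O) = 3*O/8 (b(O) = O*((2 + 1)/(3 + 5)) = O*(3/8) = 3*O/8)
b(-62) - (Z(-4) - 115)² = (3/8)*(-62) - ((3/2)*(-3 - 5*(-4))/(-4) - 115)² = -93/4 - ((3/2)*(-¼)*(-3 + 20) - 115)² = -93/4 - ((3/2)*(-¼)*17 - 115)² = -93/4 - (-51/8 - 115)² = -93/4 - (-971/8)² = -93/4 - 1*942841/64 = -93/4 - 942841/64 = -944329/64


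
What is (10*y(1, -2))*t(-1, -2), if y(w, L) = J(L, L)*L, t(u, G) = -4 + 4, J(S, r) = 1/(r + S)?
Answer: 0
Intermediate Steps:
J(S, r) = 1/(S + r)
t(u, G) = 0
y(w, L) = ½ (y(w, L) = L/(L + L) = L/((2*L)) = (1/(2*L))*L = ½)
(10*y(1, -2))*t(-1, -2) = (10*(½))*0 = 5*0 = 0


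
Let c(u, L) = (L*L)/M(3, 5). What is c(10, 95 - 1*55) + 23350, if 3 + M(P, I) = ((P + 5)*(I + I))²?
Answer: 149371550/6397 ≈ 23350.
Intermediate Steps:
M(P, I) = -3 + 4*I²*(5 + P)² (M(P, I) = -3 + ((P + 5)*(I + I))² = -3 + ((5 + P)*(2*I))² = -3 + (2*I*(5 + P))² = -3 + 4*I²*(5 + P)²)
c(u, L) = L²/6397 (c(u, L) = (L*L)/(-3 + 4*5²*(5 + 3)²) = L²/(-3 + 4*25*8²) = L²/(-3 + 4*25*64) = L²/(-3 + 6400) = L²/6397)
c(10, 95 - 1*55) + 23350 = (95 - 1*55)²/6397 + 23350 = (95 - 55)²/6397 + 23350 = (1/6397)*40² + 23350 = (1/6397)*1600 + 23350 = 1600/6397 + 23350 = 149371550/6397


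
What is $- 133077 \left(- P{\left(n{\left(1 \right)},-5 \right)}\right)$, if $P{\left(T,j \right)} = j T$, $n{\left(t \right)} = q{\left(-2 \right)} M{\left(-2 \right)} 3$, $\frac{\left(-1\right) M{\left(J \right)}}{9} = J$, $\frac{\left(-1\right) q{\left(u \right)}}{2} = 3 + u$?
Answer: $71861580$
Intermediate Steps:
$q{\left(u \right)} = -6 - 2 u$ ($q{\left(u \right)} = - 2 \left(3 + u\right) = -6 - 2 u$)
$M{\left(J \right)} = - 9 J$
$n{\left(t \right)} = -108$ ($n{\left(t \right)} = \left(-6 - -4\right) \left(\left(-9\right) \left(-2\right)\right) 3 = \left(-6 + 4\right) 18 \cdot 3 = \left(-2\right) 18 \cdot 3 = \left(-36\right) 3 = -108$)
$P{\left(T,j \right)} = T j$
$- 133077 \left(- P{\left(n{\left(1 \right)},-5 \right)}\right) = - 133077 \left(- \left(-108\right) \left(-5\right)\right) = - 133077 \left(\left(-1\right) 540\right) = \left(-133077\right) \left(-540\right) = 71861580$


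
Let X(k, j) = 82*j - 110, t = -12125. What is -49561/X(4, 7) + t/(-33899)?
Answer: -57739391/542384 ≈ -106.45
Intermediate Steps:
X(k, j) = -110 + 82*j
-49561/X(4, 7) + t/(-33899) = -49561/(-110 + 82*7) - 12125/(-33899) = -49561/(-110 + 574) - 12125*(-1/33899) = -49561/464 + 12125/33899 = -49561*1/464 + 12125/33899 = -1709/16 + 12125/33899 = -57739391/542384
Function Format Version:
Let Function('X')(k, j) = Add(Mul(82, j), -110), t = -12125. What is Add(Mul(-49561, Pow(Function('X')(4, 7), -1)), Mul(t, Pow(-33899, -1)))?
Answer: Rational(-57739391, 542384) ≈ -106.45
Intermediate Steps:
Function('X')(k, j) = Add(-110, Mul(82, j))
Add(Mul(-49561, Pow(Function('X')(4, 7), -1)), Mul(t, Pow(-33899, -1))) = Add(Mul(-49561, Pow(Add(-110, Mul(82, 7)), -1)), Mul(-12125, Pow(-33899, -1))) = Add(Mul(-49561, Pow(Add(-110, 574), -1)), Mul(-12125, Rational(-1, 33899))) = Add(Mul(-49561, Pow(464, -1)), Rational(12125, 33899)) = Add(Mul(-49561, Rational(1, 464)), Rational(12125, 33899)) = Add(Rational(-1709, 16), Rational(12125, 33899)) = Rational(-57739391, 542384)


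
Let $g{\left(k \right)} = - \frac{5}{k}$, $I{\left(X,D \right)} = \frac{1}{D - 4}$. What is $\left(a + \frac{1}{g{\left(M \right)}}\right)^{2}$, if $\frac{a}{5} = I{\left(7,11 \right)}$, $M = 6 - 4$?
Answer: $\frac{121}{1225} \approx 0.098776$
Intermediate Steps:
$I{\left(X,D \right)} = \frac{1}{-4 + D}$
$M = 2$ ($M = 6 - 4 = 2$)
$a = \frac{5}{7}$ ($a = \frac{5}{-4 + 11} = \frac{5}{7} \approx 0.71429$)
$\left(a + \frac{1}{g{\left(M \right)}}\right)^{2} = \left(\frac{5}{7} + \frac{1}{\left(-5\right) \frac{1}{2}}\right)^{2} = \left(\frac{5}{7} + \frac{1}{- \frac{5}{2}}\right)^{2} = \left(\frac{5}{7} - \frac{2}{5}\right)^{2} = \left(\frac{11}{35}\right)^{2} = \frac{121}{1225}$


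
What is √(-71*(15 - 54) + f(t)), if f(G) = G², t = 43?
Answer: √4618 ≈ 67.956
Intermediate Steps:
√(-71*(15 - 54) + f(t)) = √(-71*(15 - 54) + 43²) = √(-71*(-39) + 1849) = √(2769 + 1849) = √4618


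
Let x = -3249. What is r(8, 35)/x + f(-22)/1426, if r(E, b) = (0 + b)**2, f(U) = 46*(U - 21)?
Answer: -177682/100719 ≈ -1.7641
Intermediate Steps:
f(U) = -966 + 46*U (f(U) = 46*(-21 + U) = -966 + 46*U)
r(E, b) = b**2
r(8, 35)/x + f(-22)/1426 = 35**2/(-3249) + (-966 + 46*(-22))/1426 = 1225*(-1/3249) + (-966 - 1012)*(1/1426) = -1225/3249 - 1978*1/1426 = -1225/3249 - 43/31 = -177682/100719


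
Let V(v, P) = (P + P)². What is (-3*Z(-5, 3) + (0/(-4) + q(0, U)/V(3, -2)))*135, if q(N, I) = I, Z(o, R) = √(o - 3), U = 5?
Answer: 675/16 - 810*I*√2 ≈ 42.188 - 1145.5*I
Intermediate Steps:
V(v, P) = 4*P² (V(v, P) = (2*P)² = 4*P²)
Z(o, R) = √(-3 + o)
(-3*Z(-5, 3) + (0/(-4) + q(0, U)/V(3, -2)))*135 = (-3*√(-3 - 5) + (0/(-4) + 5/((4*(-2)²))))*135 = (-6*I*√2 + (0*(-¼) + 5/((4*4))))*135 = (-6*I*√2 + (0 + 5/16))*135 = (-6*I*√2 + 5/16)*135 = (5/16 - 6*I*√2)*135 = 675/16 - 810*I*√2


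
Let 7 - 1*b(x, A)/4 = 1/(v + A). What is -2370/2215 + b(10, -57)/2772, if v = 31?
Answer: -2819821/2660658 ≈ -1.0598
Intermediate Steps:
b(x, A) = 28 - 4/(31 + A)
-2370/2215 + b(10, -57)/2772 = -2370/2215 + (4*(216 + 7*(-57))/(31 - 57))/2772 = -2370*1/2215 + (4*(216 - 399)/(-26))*(1/2772) = -474/443 + (4*(-1/26)*(-183))*(1/2772) = -474/443 + (366/13)*(1/2772) = -474/443 + 61/6006 = -2819821/2660658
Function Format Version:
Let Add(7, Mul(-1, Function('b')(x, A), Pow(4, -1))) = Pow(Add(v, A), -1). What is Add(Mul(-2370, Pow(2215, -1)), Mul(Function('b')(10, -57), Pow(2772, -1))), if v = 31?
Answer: Rational(-2819821, 2660658) ≈ -1.0598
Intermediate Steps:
Function('b')(x, A) = Add(28, Mul(-4, Pow(Add(31, A), -1)))
Add(Mul(-2370, Pow(2215, -1)), Mul(Function('b')(10, -57), Pow(2772, -1))) = Add(Mul(-2370, Pow(2215, -1)), Mul(Mul(4, Pow(Add(31, -57), -1), Add(216, Mul(7, -57))), Pow(2772, -1))) = Add(Mul(-2370, Rational(1, 2215)), Mul(Mul(4, Pow(-26, -1), Add(216, -399)), Rational(1, 2772))) = Add(Rational(-474, 443), Mul(Mul(4, Rational(-1, 26), -183), Rational(1, 2772))) = Add(Rational(-474, 443), Mul(Rational(366, 13), Rational(1, 2772))) = Add(Rational(-474, 443), Rational(61, 6006)) = Rational(-2819821, 2660658)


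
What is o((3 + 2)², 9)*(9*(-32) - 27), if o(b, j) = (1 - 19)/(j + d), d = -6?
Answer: 1890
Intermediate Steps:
o(b, j) = -18/(-6 + j) (o(b, j) = (1 - 19)/(j - 6) = -18/(-6 + j))
o((3 + 2)², 9)*(9*(-32) - 27) = (-18/(-6 + 9))*(9*(-32) - 27) = (-18/3)*(-288 - 27) = -18*⅓*(-315) = -6*(-315) = 1890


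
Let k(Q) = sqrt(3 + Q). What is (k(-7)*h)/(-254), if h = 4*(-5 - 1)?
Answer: 24*I/127 ≈ 0.18898*I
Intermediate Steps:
h = -24 (h = 4*(-6) = -24)
(k(-7)*h)/(-254) = (sqrt(3 - 7)*(-24))/(-254) = (sqrt(-4)*(-24))*(-1/254) = ((2*I)*(-24))*(-1/254) = -48*I*(-1/254) = 24*I/127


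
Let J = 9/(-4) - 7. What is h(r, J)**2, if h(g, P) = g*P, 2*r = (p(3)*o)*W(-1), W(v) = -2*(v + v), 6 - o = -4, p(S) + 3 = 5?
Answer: 136900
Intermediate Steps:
p(S) = 2 (p(S) = -3 + 5 = 2)
o = 10 (o = 6 - 1*(-4) = 6 + 4 = 10)
W(v) = -4*v
J = -37/4 (J = 9*(-1/4) - 7 = -9/4 - 7 = -37/4 ≈ -9.2500)
r = 40 (r = ((2*10)*(-4*(-1)))/2 = (20*4)/2 = (1/2)*80 = 40)
h(g, P) = P*g
h(r, J)**2 = (-37/4*40)**2 = (-370)**2 = 136900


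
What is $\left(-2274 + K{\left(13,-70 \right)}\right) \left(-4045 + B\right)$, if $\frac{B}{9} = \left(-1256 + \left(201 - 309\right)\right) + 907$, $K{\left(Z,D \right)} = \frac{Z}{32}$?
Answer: $\frac{296767645}{16} \approx 1.8548 \cdot 10^{7}$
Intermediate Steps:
$K{\left(Z,D \right)} = \frac{Z}{32}$ ($K{\left(Z,D \right)} = Z \frac{1}{32} = \frac{Z}{32}$)
$B = -4113$ ($B = 9 \left(\left(-1256 + \left(201 - 309\right)\right) + 907\right) = 9 \left(\left(-1256 - 108\right) + 907\right) = 9 \left(-1364 + 907\right) = 9 \left(-457\right) = -4113$)
$\left(-2274 + K{\left(13,-70 \right)}\right) \left(-4045 + B\right) = \left(-2274 + \frac{1}{32} \cdot 13\right) \left(-4045 - 4113\right) = \left(-2274 + \frac{13}{32}\right) \left(-8158\right) = \left(- \frac{72755}{32}\right) \left(-8158\right) = \frac{296767645}{16}$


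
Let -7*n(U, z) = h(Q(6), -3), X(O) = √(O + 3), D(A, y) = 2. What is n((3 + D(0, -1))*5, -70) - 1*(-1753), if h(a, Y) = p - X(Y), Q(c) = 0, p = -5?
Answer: 12276/7 ≈ 1753.7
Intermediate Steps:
X(O) = √(3 + O)
h(a, Y) = -5 - √(3 + Y)
n(U, z) = 5/7 (n(U, z) = -(-5 - √(3 - 3))/7 = -(-5 - √0)/7 = -(-5 - 1*0)/7 = -(-5 + 0)/7 = -⅐*(-5) = 5/7)
n((3 + D(0, -1))*5, -70) - 1*(-1753) = 5/7 - 1*(-1753) = 5/7 + 1753 = 12276/7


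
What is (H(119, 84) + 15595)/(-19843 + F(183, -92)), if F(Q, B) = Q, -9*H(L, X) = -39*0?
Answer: -3119/3932 ≈ -0.79323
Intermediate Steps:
H(L, X) = 0 (H(L, X) = -(-13)*0/3 = -⅑*0 = 0)
(H(119, 84) + 15595)/(-19843 + F(183, -92)) = (0 + 15595)/(-19843 + 183) = 15595/(-19660) = 15595*(-1/19660) = -3119/3932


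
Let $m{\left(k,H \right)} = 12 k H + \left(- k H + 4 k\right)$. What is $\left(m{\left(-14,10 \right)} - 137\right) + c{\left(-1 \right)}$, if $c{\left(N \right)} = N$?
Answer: $-1734$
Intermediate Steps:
$m{\left(k,H \right)} = 4 k + 11 H k$ ($m{\left(k,H \right)} = 12 H k - \left(- 4 k + H k\right) = 4 k + 11 H k$)
$\left(m{\left(-14,10 \right)} - 137\right) + c{\left(-1 \right)} = \left(- 14 \left(4 + 11 \cdot 10\right) - 137\right) - 1 = \left(- 14 \left(4 + 110\right) - 137\right) - 1 = \left(\left(-14\right) 114 - 137\right) - 1 = \left(-1596 - 137\right) - 1 = -1733 - 1 = -1734$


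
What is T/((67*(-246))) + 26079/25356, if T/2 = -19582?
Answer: 237146077/69652932 ≈ 3.4047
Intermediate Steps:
T = -39164 (T = 2*(-19582) = -39164)
T/((67*(-246))) + 26079/25356 = -39164/(67*(-246)) + 26079/25356 = -39164/(-16482) + 26079*(1/25356) = -39164*(-1/16482) + 8693/8452 = 19582/8241 + 8693/8452 = 237146077/69652932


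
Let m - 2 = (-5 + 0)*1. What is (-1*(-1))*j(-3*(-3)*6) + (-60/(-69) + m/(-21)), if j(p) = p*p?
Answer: 469639/161 ≈ 2917.0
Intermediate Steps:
m = -3 (m = 2 + (-5 + 0)*1 = 2 - 5*1 = 2 - 5 = -3)
j(p) = p**2
(-1*(-1))*j(-3*(-3)*6) + (-60/(-69) + m/(-21)) = (-1*(-1))*(-3*(-3)*6)**2 + (-60/(-69) - 3/(-21)) = 1*(9*6)**2 + (-60*(-1/69) - 3*(-1/21)) = 1*54**2 + (20/23 + 1/7) = 1*2916 + 163/161 = 2916 + 163/161 = 469639/161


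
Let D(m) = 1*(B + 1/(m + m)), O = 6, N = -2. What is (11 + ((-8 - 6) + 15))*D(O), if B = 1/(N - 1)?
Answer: -3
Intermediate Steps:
B = -1/3 (B = 1/(-2 - 1) = 1/(-3) = -1/3 ≈ -0.33333)
D(m) = -1/3 + 1/(2*m) (D(m) = 1*(-1/3 + 1/(m + m)) = 1*(-1/3 + 1/(2*m)) = -1/3 + 1/(2*m))
(11 + ((-8 - 6) + 15))*D(O) = (11 + ((-8 - 6) + 15))*((1/6)*(3 - 2*6)/6) = (11 + (-14 + 15))*((1/6)*(1/6)*(3 - 12)) = (11 + 1)*((1/6)*(1/6)*(-9)) = 12*(-1/4) = -3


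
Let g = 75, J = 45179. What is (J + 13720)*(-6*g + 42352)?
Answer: 2467985898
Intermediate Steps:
(J + 13720)*(-6*g + 42352) = (45179 + 13720)*(-6*75 + 42352) = 58899*(-450 + 42352) = 58899*41902 = 2467985898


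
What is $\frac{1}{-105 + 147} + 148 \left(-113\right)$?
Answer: $- \frac{702407}{42} \approx -16724.0$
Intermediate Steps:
$\frac{1}{-105 + 147} + 148 \left(-113\right) = \frac{1}{42} - 16724 = - \frac{702407}{42}$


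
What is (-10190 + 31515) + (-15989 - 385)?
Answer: 4951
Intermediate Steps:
(-10190 + 31515) + (-15989 - 385) = 21325 - 16374 = 4951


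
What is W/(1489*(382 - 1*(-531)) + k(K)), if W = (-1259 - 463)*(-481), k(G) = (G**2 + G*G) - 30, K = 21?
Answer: 828282/1360309 ≈ 0.60889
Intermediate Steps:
k(G) = -30 + 2*G**2 (k(G) = (G**2 + G**2) - 30 = 2*G**2 - 30 = -30 + 2*G**2)
W = 828282 (W = -1722*(-481) = 828282)
W/(1489*(382 - 1*(-531)) + k(K)) = 828282/(1489*(382 - 1*(-531)) + (-30 + 2*21**2)) = 828282/(1489*(382 + 531) + (-30 + 2*441)) = 828282/(1489*913 + (-30 + 882)) = 828282/(1359457 + 852) = 828282/1360309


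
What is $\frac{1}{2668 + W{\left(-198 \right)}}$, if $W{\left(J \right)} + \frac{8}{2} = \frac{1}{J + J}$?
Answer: $\frac{396}{1054943} \approx 0.00037538$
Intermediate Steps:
$W{\left(J \right)} = -4 + \frac{1}{2 J}$ ($W{\left(J \right)} = -4 + \frac{1}{J + J} = -4 + \frac{1}{2 J}$)
$\frac{1}{2668 + W{\left(-198 \right)}} = \frac{1}{2668 - \left(4 - \frac{1}{2 \left(-198\right)}\right)} = \frac{1}{2668 + \left(-4 + \frac{1}{2} \left(- \frac{1}{198}\right)\right)} = \frac{1}{2668 - \frac{1585}{396}} = \frac{1}{\frac{1054943}{396}} = \frac{396}{1054943}$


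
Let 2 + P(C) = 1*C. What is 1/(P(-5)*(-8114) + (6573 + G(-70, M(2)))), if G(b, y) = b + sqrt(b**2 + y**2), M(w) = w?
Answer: 63301/4007011697 - 2*sqrt(1226)/4007011697 ≈ 1.5780e-5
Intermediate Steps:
P(C) = -2 + C (P(C) = -2 + 1*C = -2 + C)
1/(P(-5)*(-8114) + (6573 + G(-70, M(2)))) = 1/((-2 - 5)*(-8114) + (6573 + (-70 + sqrt((-70)**2 + 2**2)))) = 1/(-7*(-8114) + (6573 + (-70 + sqrt(4900 + 4)))) = 1/(56798 + (6573 + (-70 + sqrt(4904)))) = 1/(56798 + (6573 + (-70 + 2*sqrt(1226)))) = 1/(56798 + (6503 + 2*sqrt(1226))) = 1/(63301 + 2*sqrt(1226))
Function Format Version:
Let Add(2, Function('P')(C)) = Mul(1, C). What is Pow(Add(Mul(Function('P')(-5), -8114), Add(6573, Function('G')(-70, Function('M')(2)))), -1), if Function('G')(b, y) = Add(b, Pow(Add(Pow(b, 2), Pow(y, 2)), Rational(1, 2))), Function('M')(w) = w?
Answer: Add(Rational(63301, 4007011697), Mul(Rational(-2, 4007011697), Pow(1226, Rational(1, 2)))) ≈ 1.5780e-5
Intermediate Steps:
Function('P')(C) = Add(-2, C) (Function('P')(C) = Add(-2, Mul(1, C)) = Add(-2, C))
Pow(Add(Mul(Function('P')(-5), -8114), Add(6573, Function('G')(-70, Function('M')(2)))), -1) = Pow(Add(Mul(Add(-2, -5), -8114), Add(6573, Add(-70, Pow(Add(Pow(-70, 2), Pow(2, 2)), Rational(1, 2))))), -1) = Pow(Add(Mul(-7, -8114), Add(6573, Add(-70, Pow(Add(4900, 4), Rational(1, 2))))), -1) = Pow(Add(56798, Add(6573, Add(-70, Pow(4904, Rational(1, 2))))), -1) = Pow(Add(56798, Add(6573, Add(-70, Mul(2, Pow(1226, Rational(1, 2)))))), -1) = Pow(Add(56798, Add(6503, Mul(2, Pow(1226, Rational(1, 2))))), -1) = Pow(Add(63301, Mul(2, Pow(1226, Rational(1, 2)))), -1)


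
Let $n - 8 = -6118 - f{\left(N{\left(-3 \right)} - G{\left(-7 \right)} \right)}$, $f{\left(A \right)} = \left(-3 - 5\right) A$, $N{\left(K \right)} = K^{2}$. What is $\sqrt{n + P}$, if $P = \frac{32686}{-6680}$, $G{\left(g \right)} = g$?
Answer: $\frac{i \sqrt{16696846205}}{1670} \approx 77.375 i$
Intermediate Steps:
$P = - \frac{16343}{3340}$ ($P = 32686 \left(- \frac{1}{6680}\right) = - \frac{16343}{3340} \approx -4.8931$)
$f{\left(A \right)} = - 8 A$
$n = -5982$ ($n = 8 - \left(6118 - 8 \left(\left(-3\right)^{2} - -7\right)\right) = 8 - \left(6118 - 8 \left(9 + 7\right)\right) = 8 - \left(6118 - 128\right) = 8 - 5990 = -5982$)
$\sqrt{n + P} = \sqrt{-5982 - \frac{16343}{3340}} = \sqrt{- \frac{19996223}{3340}} = \frac{i \sqrt{16696846205}}{1670}$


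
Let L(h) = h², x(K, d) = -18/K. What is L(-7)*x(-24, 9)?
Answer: 147/4 ≈ 36.750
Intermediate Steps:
L(-7)*x(-24, 9) = (-7)²*(-18/(-24)) = 49*(-18*(-1/24)) = 49*(¾) = 147/4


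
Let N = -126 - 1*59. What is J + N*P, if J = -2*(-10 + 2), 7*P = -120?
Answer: 22312/7 ≈ 3187.4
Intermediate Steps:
P = -120/7 (P = (⅐)*(-120) = -120/7 ≈ -17.143)
J = 16 (J = -2*(-8) = 16)
N = -185 (N = -126 - 59 = -185)
J + N*P = 16 - 185*(-120/7) = 16 + 22200/7 = 22312/7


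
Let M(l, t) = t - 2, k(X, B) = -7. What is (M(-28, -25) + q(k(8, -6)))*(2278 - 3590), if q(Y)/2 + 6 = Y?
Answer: 69536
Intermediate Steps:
q(Y) = -12 + 2*Y
M(l, t) = -2 + t
(M(-28, -25) + q(k(8, -6)))*(2278 - 3590) = ((-2 - 25) + (-12 + 2*(-7)))*(2278 - 3590) = (-27 + (-12 - 14))*(-1312) = (-27 - 26)*(-1312) = -53*(-1312) = 69536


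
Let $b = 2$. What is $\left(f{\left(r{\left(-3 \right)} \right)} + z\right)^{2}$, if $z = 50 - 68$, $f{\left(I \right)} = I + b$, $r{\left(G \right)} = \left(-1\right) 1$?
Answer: $289$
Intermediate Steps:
$r{\left(G \right)} = -1$
$f{\left(I \right)} = 2 + I$ ($f{\left(I \right)} = I + 2 = 2 + I$)
$z = -18$
$\left(f{\left(r{\left(-3 \right)} \right)} + z\right)^{2} = \left(\left(2 - 1\right) - 18\right)^{2} = \left(1 - 18\right)^{2} = \left(-17\right)^{2} = 289$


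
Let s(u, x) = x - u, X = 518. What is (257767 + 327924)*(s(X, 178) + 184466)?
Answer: 107840941066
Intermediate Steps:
(257767 + 327924)*(s(X, 178) + 184466) = (257767 + 327924)*((178 - 1*518) + 184466) = 585691*((178 - 518) + 184466) = 585691*(-340 + 184466) = 585691*184126 = 107840941066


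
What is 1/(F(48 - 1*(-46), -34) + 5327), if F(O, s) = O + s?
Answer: 1/5387 ≈ 0.00018563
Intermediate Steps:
1/(F(48 - 1*(-46), -34) + 5327) = 1/(((48 - 1*(-46)) - 34) + 5327) = 1/(((48 + 46) - 34) + 5327) = 1/((94 - 34) + 5327) = 1/(60 + 5327) = 1/5387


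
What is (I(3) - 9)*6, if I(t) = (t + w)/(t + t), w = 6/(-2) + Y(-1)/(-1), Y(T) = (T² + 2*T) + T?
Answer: -52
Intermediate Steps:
Y(T) = T² + 3*T
w = -1 (w = 6/(-2) - (3 - 1)/(-1) = 6*(-½) - 1*2*(-1) = -3 - 2*(-1) = -3 + 2 = -1)
I(t) = (-1 + t)/(2*t) (I(t) = (t - 1)/(t + t) = (-1 + t)/((2*t)) = (-1 + t)*(1/(2*t)) = (-1 + t)/(2*t))
(I(3) - 9)*6 = ((½)*(-1 + 3)/3 - 9)*6 = ((½)*(⅓)*2 - 9)*6 = (⅓ - 9)*6 = -26/3*6 = -52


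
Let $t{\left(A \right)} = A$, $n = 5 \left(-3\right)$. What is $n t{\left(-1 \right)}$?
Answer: $15$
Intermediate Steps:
$n = -15$
$n t{\left(-1 \right)} = \left(-15\right) \left(-1\right) = 15$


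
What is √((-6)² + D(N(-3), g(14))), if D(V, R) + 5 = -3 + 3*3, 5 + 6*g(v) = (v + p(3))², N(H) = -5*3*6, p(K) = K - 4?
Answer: √37 ≈ 6.0828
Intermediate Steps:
p(K) = -4 + K
N(H) = -90 (N(H) = -15*6 = -90)
g(v) = -⅚ + (-1 + v)²/6 (g(v) = -⅚ + (v + (-4 + 3))²/6 = -⅚ + (v - 1)²/6 = -⅚ + (-1 + v)²/6)
D(V, R) = 1 (D(V, R) = -5 + (-3 + 3*3) = -5 + (-3 + 9) = -5 + 6 = 1)
√((-6)² + D(N(-3), g(14))) = √((-6)² + 1) = √(36 + 1) = √37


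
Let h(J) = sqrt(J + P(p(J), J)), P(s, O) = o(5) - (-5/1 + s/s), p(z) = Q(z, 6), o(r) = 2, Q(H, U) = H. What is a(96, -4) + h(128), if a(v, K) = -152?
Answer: -152 + sqrt(134) ≈ -140.42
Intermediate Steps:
p(z) = z
P(s, O) = 6 (P(s, O) = 2 - (-5/1 + s/s) = 2 - (-5*1 + 1) = 2 - (-5 + 1) = 2 - 1*(-4) = 2 + 4 = 6)
h(J) = sqrt(6 + J) (h(J) = sqrt(J + 6) = sqrt(6 + J))
a(96, -4) + h(128) = -152 + sqrt(6 + 128) = -152 + sqrt(134)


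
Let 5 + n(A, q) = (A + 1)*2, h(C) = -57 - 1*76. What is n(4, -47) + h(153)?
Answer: -128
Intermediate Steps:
h(C) = -133 (h(C) = -57 - 76 = -133)
n(A, q) = -3 + 2*A (n(A, q) = -5 + (A + 1)*2 = -5 + (1 + A)*2 = -5 + (2 + 2*A) = -3 + 2*A)
n(4, -47) + h(153) = (-3 + 2*4) - 133 = (-3 + 8) - 133 = 5 - 133 = -128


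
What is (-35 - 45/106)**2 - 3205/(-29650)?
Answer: 41810175263/33314740 ≈ 1255.0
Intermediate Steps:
(-35 - 45/106)**2 - 3205/(-29650) = (-35 - 45*1/106)**2 - 3205*(-1)/29650 = (-35 - 45/106)**2 - 1*(-641/5930) = (-3755/106)**2 + 641/5930 = 14100025/11236 + 641/5930 = 41810175263/33314740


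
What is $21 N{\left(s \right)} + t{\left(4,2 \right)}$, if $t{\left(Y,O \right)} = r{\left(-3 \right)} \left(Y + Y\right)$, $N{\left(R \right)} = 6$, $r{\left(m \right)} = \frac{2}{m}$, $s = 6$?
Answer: $\frac{362}{3} \approx 120.67$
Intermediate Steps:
$t{\left(Y,O \right)} = - \frac{4 Y}{3}$ ($t{\left(Y,O \right)} = \frac{2}{-3} \left(Y + Y\right) = 2 \left(- \frac{1}{3}\right) 2 Y = - \frac{2 \cdot 2 Y}{3} = - \frac{4 Y}{3}$)
$21 N{\left(s \right)} + t{\left(4,2 \right)} = 21 \cdot 6 - \frac{16}{3} = 126 - \frac{16}{3} = \frac{362}{3}$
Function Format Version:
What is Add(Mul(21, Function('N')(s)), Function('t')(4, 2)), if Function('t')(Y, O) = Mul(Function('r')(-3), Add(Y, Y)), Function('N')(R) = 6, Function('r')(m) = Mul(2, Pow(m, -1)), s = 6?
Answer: Rational(362, 3) ≈ 120.67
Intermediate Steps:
Function('t')(Y, O) = Mul(Rational(-4, 3), Y) (Function('t')(Y, O) = Mul(Mul(2, Pow(-3, -1)), Add(Y, Y)) = Mul(Mul(2, Rational(-1, 3)), Mul(2, Y)) = Mul(Rational(-2, 3), Mul(2, Y)) = Mul(Rational(-4, 3), Y))
Add(Mul(21, Function('N')(s)), Function('t')(4, 2)) = Add(Mul(21, 6), Mul(Rational(-4, 3), 4)) = Add(126, Rational(-16, 3)) = Rational(362, 3)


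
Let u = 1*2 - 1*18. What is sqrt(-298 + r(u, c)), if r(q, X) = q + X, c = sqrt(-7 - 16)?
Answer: sqrt(-314 + I*sqrt(23)) ≈ 0.1353 + 17.721*I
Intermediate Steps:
c = I*sqrt(23) (c = sqrt(-23) = I*sqrt(23) ≈ 4.7958*I)
u = -16 (u = 2 - 18 = -16)
r(q, X) = X + q
sqrt(-298 + r(u, c)) = sqrt(-298 + (I*sqrt(23) - 16)) = sqrt(-298 + (-16 + I*sqrt(23))) = sqrt(-314 + I*sqrt(23))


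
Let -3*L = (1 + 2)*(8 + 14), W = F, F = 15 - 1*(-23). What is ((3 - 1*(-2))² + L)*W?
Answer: 114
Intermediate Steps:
F = 38 (F = 15 + 23 = 38)
W = 38
L = -22 (L = -(1 + 2)*(8 + 14)/3 = -22 ≈ -22.000)
((3 - 1*(-2))² + L)*W = ((3 - 1*(-2))² - 22)*38 = ((3 + 2)² - 22)*38 = (5² - 22)*38 = (25 - 22)*38 = 3*38 = 114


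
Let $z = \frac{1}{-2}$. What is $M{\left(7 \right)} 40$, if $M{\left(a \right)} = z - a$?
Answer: $-300$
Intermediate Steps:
$z = - \frac{1}{2} \approx -0.5$
$M{\left(a \right)} = - \frac{1}{2} - a$
$M{\left(7 \right)} 40 = \left(- \frac{1}{2} - 7\right) 40 = \left(- \frac{15}{2}\right) 40 = -300$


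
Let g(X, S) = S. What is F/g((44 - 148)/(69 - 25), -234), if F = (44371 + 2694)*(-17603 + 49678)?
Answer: -1509609875/234 ≈ -6.4513e+6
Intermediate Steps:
F = 1509609875 (F = 47065*32075 = 1509609875)
F/g((44 - 148)/(69 - 25), -234) = 1509609875/(-234) = 1509609875*(-1/234) = -1509609875/234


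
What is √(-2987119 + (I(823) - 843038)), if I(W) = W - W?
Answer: 3*I*√425573 ≈ 1957.1*I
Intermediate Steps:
I(W) = 0
√(-2987119 + (I(823) - 843038)) = √(-2987119 + (0 - 843038)) = √(-2987119 - 843038) = √(-3830157) = 3*I*√425573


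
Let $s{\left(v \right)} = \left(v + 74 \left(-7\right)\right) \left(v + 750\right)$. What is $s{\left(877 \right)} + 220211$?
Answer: $804304$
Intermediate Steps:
$s{\left(v \right)} = \left(-518 + v\right) \left(750 + v\right)$ ($s{\left(v \right)} = \left(v - 518\right) \left(750 + v\right) = \left(-518 + v\right) \left(750 + v\right)$)
$s{\left(877 \right)} + 220211 = \left(-388500 + 877^{2} + 232 \cdot 877\right) + 220211 = \left(-388500 + 769129 + 203464\right) + 220211 = 584093 + 220211 = 804304$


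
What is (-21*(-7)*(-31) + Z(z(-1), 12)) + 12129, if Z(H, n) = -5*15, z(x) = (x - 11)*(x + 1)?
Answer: 7497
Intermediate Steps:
z(x) = (1 + x)*(-11 + x) (z(x) = (-11 + x)*(1 + x) = (1 + x)*(-11 + x))
Z(H, n) = -75
(-21*(-7)*(-31) + Z(z(-1), 12)) + 12129 = (-21*(-7)*(-31) - 75) + 12129 = (147*(-31) - 75) + 12129 = (-4557 - 75) + 12129 = -4632 + 12129 = 7497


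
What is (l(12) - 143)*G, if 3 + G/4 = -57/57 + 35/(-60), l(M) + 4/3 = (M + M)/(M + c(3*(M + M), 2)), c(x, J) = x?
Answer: 166375/63 ≈ 2640.9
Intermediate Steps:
l(M) = -22/21 (l(M) = -4/3 + (M + M)/(M + 3*(M + M)) = -4/3 + (2*M)/(M + 3*(2*M)) = -4/3 + (2*M)/(M + 6*M) = -4/3 + (2*M)/((7*M)) = -4/3 + (2*M)*(1/(7*M)) = -4/3 + 2/7 = -22/21)
G = -55/3 (G = -12 + 4*(-57/57 + 35/(-60)) = -12 + 4*(-57*1/57 + 35*(-1/60)) = -12 + 4*(-1 - 7/12) = -12 + 4*(-19/12) = -12 - 19/3 = -55/3 ≈ -18.333)
(l(12) - 143)*G = (-22/21 - 143)*(-55/3) = -3025/21*(-55/3) = 166375/63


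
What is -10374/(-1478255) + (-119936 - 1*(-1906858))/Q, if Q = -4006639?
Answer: -2599961508124/5922834134945 ≈ -0.43897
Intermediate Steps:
-10374/(-1478255) + (-119936 - 1*(-1906858))/Q = -10374/(-1478255) + (-119936 - 1*(-1906858))/(-4006639) = -10374*(-1/1478255) + (-119936 + 1906858)*(-1/4006639) = 10374/1478255 + 1786922*(-1/4006639) = 10374/1478255 - 1786922/4006639 = -2599961508124/5922834134945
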